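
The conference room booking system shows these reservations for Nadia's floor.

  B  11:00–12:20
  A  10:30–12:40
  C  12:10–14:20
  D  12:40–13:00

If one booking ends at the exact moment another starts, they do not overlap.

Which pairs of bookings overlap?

A & B, A & C, B & C, C & D

Two intervals overlap when each starts before the other ends.
Sorted by start: A, B, C, D.
B starts before A ends → A and B overlap.
C starts before A ends → A and C overlap.
D starts exactly when A ends (back-to-back, no overlap).
C starts before B ends → B and C overlap.
D starts after B ends.
D starts before C ends → C and D overlap.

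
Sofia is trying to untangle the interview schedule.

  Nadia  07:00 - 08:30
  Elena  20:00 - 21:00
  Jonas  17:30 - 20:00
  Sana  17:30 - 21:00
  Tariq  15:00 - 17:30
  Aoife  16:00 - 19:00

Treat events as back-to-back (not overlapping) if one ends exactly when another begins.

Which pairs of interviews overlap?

Sorted by start: Nadia, Tariq, Aoife, Jonas, Sana, Elena.
Tariq starts after Nadia ends; Nadia is clear from here.
Aoife starts before Tariq ends → Tariq and Aoife overlap.
Jonas starts exactly when Tariq ends (back-to-back, no overlap); Tariq is clear from here.
Jonas starts before Aoife ends → Aoife and Jonas overlap.
Sana starts before Aoife ends → Aoife and Sana overlap.
Elena starts after Aoife ends.
Sana starts before Jonas ends → Jonas and Sana overlap.
Elena starts exactly when Jonas ends (back-to-back, no overlap).
Elena starts before Sana ends → Sana and Elena overlap.

Aoife & Jonas, Aoife & Sana, Aoife & Tariq, Elena & Sana, Jonas & Sana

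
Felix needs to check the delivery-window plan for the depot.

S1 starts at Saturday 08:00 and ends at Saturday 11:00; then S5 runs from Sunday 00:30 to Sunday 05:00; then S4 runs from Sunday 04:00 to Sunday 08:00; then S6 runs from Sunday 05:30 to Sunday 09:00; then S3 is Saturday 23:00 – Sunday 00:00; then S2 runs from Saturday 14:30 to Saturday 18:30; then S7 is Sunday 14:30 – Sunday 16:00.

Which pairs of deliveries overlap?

Sorted by start: S1, S2, S3, S5, S4, S6, S7.
S2 starts after S1 ends; S1 is clear from here.
S3 starts after S2 ends; S2 is clear from here.
S5 starts after S3 ends; S3 is clear from here.
S4 starts before S5 ends → S5 and S4 overlap.
S6 starts after S5 ends; S5 is clear from here.
S6 starts before S4 ends → S4 and S6 overlap.
S7 starts after S4 ends.
S7 starts after S6 ends.

S4 & S5, S4 & S6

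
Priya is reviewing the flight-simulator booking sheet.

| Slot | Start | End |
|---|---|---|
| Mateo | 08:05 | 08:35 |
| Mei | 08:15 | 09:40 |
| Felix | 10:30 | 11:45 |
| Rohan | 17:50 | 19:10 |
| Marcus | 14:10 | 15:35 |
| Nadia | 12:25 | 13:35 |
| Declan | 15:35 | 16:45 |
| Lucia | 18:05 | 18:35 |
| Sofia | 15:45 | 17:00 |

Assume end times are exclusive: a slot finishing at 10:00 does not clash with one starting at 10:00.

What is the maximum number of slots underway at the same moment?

Walk through starts and ends in time order (an end at T is processed before a start at T):
08:05 start Mateo → 1
08:15 start Mei → 2
08:35 end Mateo → 1
09:40 end Mei → 0
10:30 start Felix → 1
11:45 end Felix → 0
12:25 start Nadia → 1
13:35 end Nadia → 0
14:10 start Marcus → 1
15:35 end Marcus → 0
15:35 start Declan → 1
15:45 start Sofia → 2
16:45 end Declan → 1
17:00 end Sofia → 0
17:50 start Rohan → 1
18:05 start Lucia → 2
18:35 end Lucia → 1
19:10 end Rohan → 0
Peak is 2, at 08:15 (Mateo, Mei).

2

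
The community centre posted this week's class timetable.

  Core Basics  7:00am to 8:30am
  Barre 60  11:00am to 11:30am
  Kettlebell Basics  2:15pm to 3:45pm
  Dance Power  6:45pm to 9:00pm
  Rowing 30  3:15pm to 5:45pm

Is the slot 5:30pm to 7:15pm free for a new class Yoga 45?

No — it overlaps Dance Power, Rowing 30

Core Basics: ends 8:30am at or before Yoga 45 starts 5:30pm → clear.
Barre 60: ends 11:30am at or before Yoga 45 starts 5:30pm → clear.
Kettlebell Basics: ends 3:45pm at or before Yoga 45 starts 5:30pm → clear.
Rowing 30: starts 3:15pm before Yoga 45 ends 7:15pm, and ends 5:45pm after Yoga 45 starts 5:30pm → overlap.
Dance Power: starts 6:45pm before Yoga 45 ends 7:15pm, and ends 9:00pm after Yoga 45 starts 5:30pm → overlap.
Yoga 45 overlaps Rowing 30, Dance Power.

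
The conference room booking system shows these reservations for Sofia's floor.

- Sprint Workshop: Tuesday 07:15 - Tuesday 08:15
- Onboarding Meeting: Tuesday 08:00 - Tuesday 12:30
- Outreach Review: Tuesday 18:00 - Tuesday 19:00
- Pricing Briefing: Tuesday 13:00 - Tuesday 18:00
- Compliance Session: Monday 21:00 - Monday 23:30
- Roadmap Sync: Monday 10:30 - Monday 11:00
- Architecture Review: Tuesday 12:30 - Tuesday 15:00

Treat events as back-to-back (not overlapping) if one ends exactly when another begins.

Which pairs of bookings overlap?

Architecture Review & Pricing Briefing, Onboarding Meeting & Sprint Workshop

Two intervals overlap when each starts before the other ends.
Sorted by start: Roadmap Sync, Compliance Session, Sprint Workshop, Onboarding Meeting, Architecture Review, Pricing Briefing, Outreach Review.
Compliance Session starts after Roadmap Sync ends; Roadmap Sync is clear from here.
Sprint Workshop starts after Compliance Session ends; Compliance Session is clear from here.
Onboarding Meeting starts before Sprint Workshop ends → Sprint Workshop and Onboarding Meeting overlap.
Architecture Review starts after Sprint Workshop ends; Sprint Workshop is clear from here.
Architecture Review starts exactly when Onboarding Meeting ends (back-to-back, no overlap); Onboarding Meeting is clear from here.
Pricing Briefing starts before Architecture Review ends → Architecture Review and Pricing Briefing overlap.
Outreach Review starts after Architecture Review ends.
Outreach Review starts exactly when Pricing Briefing ends (back-to-back, no overlap).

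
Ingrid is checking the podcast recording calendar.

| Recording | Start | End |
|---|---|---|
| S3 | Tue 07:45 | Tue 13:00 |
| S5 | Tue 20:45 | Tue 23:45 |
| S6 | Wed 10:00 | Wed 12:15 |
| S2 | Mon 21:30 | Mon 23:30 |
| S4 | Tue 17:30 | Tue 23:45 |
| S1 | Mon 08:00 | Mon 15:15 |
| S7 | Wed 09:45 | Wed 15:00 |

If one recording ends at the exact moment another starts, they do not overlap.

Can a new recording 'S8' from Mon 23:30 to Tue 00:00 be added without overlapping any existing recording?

S1: ends Mon 15:15 at or before S8 starts Mon 23:30 → clear.
S2: ends Mon 23:30 at or before S8 starts Mon 23:30 → clear.
S3: starts Tue 07:45 at or after S8 ends Tue 00:00 → clear.
S4: starts Tue 17:30 at or after S8 ends Tue 00:00 → clear.
S5: starts Tue 20:45 at or after S8 ends Tue 00:00 → clear.
S7: starts Wed 09:45 at or after S8 ends Tue 00:00 → clear.
S6: starts Wed 10:00 at or after S8 ends Tue 00:00 → clear.

Yes — the slot is free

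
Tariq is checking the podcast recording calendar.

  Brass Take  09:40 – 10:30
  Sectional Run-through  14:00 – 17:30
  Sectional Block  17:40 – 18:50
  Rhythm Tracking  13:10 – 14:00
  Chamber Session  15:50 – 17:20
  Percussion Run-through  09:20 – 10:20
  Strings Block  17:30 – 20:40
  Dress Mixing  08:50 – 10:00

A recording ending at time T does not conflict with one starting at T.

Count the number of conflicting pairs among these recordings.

5

Sorted by start: Dress Mixing, Percussion Run-through, Brass Take, Rhythm Tracking, Sectional Run-through, Chamber Session, Strings Block, Sectional Block.
Percussion Run-through starts before Dress Mixing ends → Dress Mixing and Percussion Run-through overlap.
Brass Take starts before Dress Mixing ends → Dress Mixing and Brass Take overlap.
Rhythm Tracking starts after Dress Mixing ends; Dress Mixing is clear from here.
Brass Take starts before Percussion Run-through ends → Percussion Run-through and Brass Take overlap.
Rhythm Tracking starts after Percussion Run-through ends; Percussion Run-through is clear from here.
Rhythm Tracking starts after Brass Take ends; Brass Take is clear from here.
Sectional Run-through starts exactly when Rhythm Tracking ends (back-to-back, no overlap); Rhythm Tracking is clear from here.
Chamber Session starts before Sectional Run-through ends → Sectional Run-through and Chamber Session overlap.
Strings Block starts exactly when Sectional Run-through ends (back-to-back, no overlap); Sectional Run-through is clear from here.
Strings Block starts after Chamber Session ends; Chamber Session is clear from here.
Sectional Block starts before Strings Block ends → Strings Block and Sectional Block overlap.
Overlapping pairs: Brass Take & Dress Mixing, Brass Take & Percussion Run-through, Chamber Session & Sectional Run-through, Dress Mixing & Percussion Run-through, Sectional Block & Strings Block — 5 in total.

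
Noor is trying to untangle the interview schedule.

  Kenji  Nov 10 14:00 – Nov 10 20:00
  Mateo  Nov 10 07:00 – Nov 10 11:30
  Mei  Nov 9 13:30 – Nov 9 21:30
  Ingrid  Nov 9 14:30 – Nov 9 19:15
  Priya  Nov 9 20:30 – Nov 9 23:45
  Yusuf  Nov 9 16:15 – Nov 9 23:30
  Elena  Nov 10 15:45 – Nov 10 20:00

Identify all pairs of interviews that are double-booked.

Elena & Kenji, Ingrid & Mei, Ingrid & Yusuf, Mei & Priya, Mei & Yusuf, Priya & Yusuf

Sorted by start: Mei, Ingrid, Yusuf, Priya, Mateo, Kenji, Elena.
Ingrid starts before Mei ends → Mei and Ingrid overlap.
Yusuf starts before Mei ends → Mei and Yusuf overlap.
Priya starts before Mei ends → Mei and Priya overlap.
Mateo starts after Mei ends — done with Mei.
Yusuf starts before Ingrid ends → Ingrid and Yusuf overlap.
Priya starts after Ingrid ends — done with Ingrid.
Priya starts before Yusuf ends → Yusuf and Priya overlap.
Mateo starts after Yusuf ends — done with Yusuf.
Mateo starts after Priya ends — done with Priya.
Kenji starts after Mateo ends — done with Mateo.
Elena starts before Kenji ends → Kenji and Elena overlap.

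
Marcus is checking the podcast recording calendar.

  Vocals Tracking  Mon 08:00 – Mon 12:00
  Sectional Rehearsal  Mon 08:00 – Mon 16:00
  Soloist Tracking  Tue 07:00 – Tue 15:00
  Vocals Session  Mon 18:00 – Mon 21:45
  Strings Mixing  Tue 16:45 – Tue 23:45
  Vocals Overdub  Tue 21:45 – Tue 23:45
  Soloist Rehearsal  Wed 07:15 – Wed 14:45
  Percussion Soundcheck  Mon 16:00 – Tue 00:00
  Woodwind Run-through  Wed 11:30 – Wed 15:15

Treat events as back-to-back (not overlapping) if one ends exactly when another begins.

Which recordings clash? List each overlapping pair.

Check each pair: they overlap iff neither finishes before the other starts.
Sorted by start: Vocals Tracking, Sectional Rehearsal, Percussion Soundcheck, Vocals Session, Soloist Tracking, Strings Mixing, Vocals Overdub, Soloist Rehearsal, Woodwind Run-through.
Sectional Rehearsal starts before Vocals Tracking ends → Vocals Tracking and Sectional Rehearsal overlap.
Percussion Soundcheck starts after Vocals Tracking ends, so nothing later overlaps Vocals Tracking either.
Percussion Soundcheck starts exactly when Sectional Rehearsal ends (back-to-back, no overlap), so nothing later overlaps Sectional Rehearsal either.
Vocals Session starts before Percussion Soundcheck ends → Percussion Soundcheck and Vocals Session overlap.
Soloist Tracking starts after Percussion Soundcheck ends, so nothing later overlaps Percussion Soundcheck either.
Soloist Tracking starts after Vocals Session ends, so nothing later overlaps Vocals Session either.
Strings Mixing starts after Soloist Tracking ends, so nothing later overlaps Soloist Tracking either.
Vocals Overdub starts before Strings Mixing ends → Strings Mixing and Vocals Overdub overlap.
Soloist Rehearsal starts after Strings Mixing ends, so nothing later overlaps Strings Mixing either.
Soloist Rehearsal starts after Vocals Overdub ends, so nothing later overlaps Vocals Overdub either.
Woodwind Run-through starts before Soloist Rehearsal ends → Soloist Rehearsal and Woodwind Run-through overlap.

Percussion Soundcheck & Vocals Session, Sectional Rehearsal & Vocals Tracking, Soloist Rehearsal & Woodwind Run-through, Strings Mixing & Vocals Overdub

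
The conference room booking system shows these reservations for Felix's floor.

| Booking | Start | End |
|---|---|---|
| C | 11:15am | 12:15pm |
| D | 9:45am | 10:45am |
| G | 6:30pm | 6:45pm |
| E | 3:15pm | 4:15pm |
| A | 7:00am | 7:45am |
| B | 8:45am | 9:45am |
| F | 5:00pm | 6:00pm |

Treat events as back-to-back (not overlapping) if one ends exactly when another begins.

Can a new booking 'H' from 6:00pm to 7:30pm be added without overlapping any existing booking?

A: ends 7:45am at or before H starts 6:00pm → clear.
B: ends 9:45am at or before H starts 6:00pm → clear.
D: ends 10:45am at or before H starts 6:00pm → clear.
C: ends 12:15pm at or before H starts 6:00pm → clear.
E: ends 4:15pm at or before H starts 6:00pm → clear.
F: ends 6:00pm at or before H starts 6:00pm → clear.
G: starts 6:30pm before H ends 7:30pm, and ends 6:45pm after H starts 6:00pm → overlap.
H overlaps G.

No — it overlaps G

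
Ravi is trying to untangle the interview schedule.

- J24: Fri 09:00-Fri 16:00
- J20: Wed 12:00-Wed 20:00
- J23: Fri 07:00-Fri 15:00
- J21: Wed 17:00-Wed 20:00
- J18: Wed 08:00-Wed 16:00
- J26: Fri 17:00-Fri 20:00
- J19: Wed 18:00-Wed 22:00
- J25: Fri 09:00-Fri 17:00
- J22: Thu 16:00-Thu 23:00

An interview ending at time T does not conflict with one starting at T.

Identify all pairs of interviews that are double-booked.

J18 & J20, J19 & J20, J19 & J21, J20 & J21, J23 & J24, J23 & J25, J24 & J25

Sorted by start: J18, J20, J21, J19, J22, J23, J24, J25, J26.
J20 starts before J18 ends → J18 and J20 overlap.
J21 starts after J18 ends — done with J18.
J21 starts before J20 ends → J20 and J21 overlap.
J19 starts before J20 ends → J20 and J19 overlap.
J22 starts after J20 ends — done with J20.
J19 starts before J21 ends → J21 and J19 overlap.
J22 starts after J21 ends — done with J21.
J22 starts after J19 ends — done with J19.
J23 starts after J22 ends — done with J22.
J24 starts before J23 ends → J23 and J24 overlap.
J25 starts before J23 ends → J23 and J25 overlap.
J26 starts after J23 ends.
J25 starts before J24 ends → J24 and J25 overlap.
J26 starts after J24 ends.
J26 starts exactly when J25 ends (back-to-back, no overlap).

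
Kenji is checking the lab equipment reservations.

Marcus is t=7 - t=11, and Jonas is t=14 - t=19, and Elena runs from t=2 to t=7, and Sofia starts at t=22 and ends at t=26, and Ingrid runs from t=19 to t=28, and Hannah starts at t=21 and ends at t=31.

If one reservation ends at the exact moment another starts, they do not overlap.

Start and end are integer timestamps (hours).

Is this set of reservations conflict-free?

Sorted by start: Elena, Marcus, Jonas, Ingrid, Hannah, Sofia.
Marcus starts exactly when Elena ends (back-to-back, no overlap) — done with Elena.
Jonas starts after Marcus ends — done with Marcus.
Ingrid starts exactly when Jonas ends (back-to-back, no overlap) — done with Jonas.
Hannah starts before Ingrid ends → Ingrid and Hannah overlap.
That's a conflict, so the schedule is not conflict-free.

No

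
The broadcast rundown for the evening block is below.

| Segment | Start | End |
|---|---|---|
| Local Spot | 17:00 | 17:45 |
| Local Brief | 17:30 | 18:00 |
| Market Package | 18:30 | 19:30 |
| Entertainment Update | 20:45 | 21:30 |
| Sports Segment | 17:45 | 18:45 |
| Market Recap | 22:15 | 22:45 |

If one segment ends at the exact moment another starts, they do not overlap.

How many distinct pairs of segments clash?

Check each pair: they overlap iff neither finishes before the other starts.
Sorted by start: Local Spot, Local Brief, Sports Segment, Market Package, Entertainment Update, Market Recap.
Local Brief starts before Local Spot ends → Local Spot and Local Brief overlap.
Sports Segment starts exactly when Local Spot ends (back-to-back, no overlap) — done with Local Spot.
Sports Segment starts before Local Brief ends → Local Brief and Sports Segment overlap.
Market Package starts after Local Brief ends — done with Local Brief.
Market Package starts before Sports Segment ends → Sports Segment and Market Package overlap.
Entertainment Update starts after Sports Segment ends — done with Sports Segment.
Entertainment Update starts after Market Package ends — done with Market Package.
Market Recap starts after Entertainment Update ends.
Overlapping pairs: Local Brief & Local Spot, Local Brief & Sports Segment, Market Package & Sports Segment — 3 in total.

3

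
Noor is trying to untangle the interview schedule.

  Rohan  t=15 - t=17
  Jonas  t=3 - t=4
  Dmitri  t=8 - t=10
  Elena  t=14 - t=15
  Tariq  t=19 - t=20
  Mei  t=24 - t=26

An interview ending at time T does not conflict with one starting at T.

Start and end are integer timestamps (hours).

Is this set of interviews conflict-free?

Sorted by start: Jonas, Dmitri, Elena, Rohan, Tariq, Mei.
Dmitri starts after Jonas ends; Jonas is clear from here.
Elena starts after Dmitri ends; Dmitri is clear from here.
Rohan starts exactly when Elena ends (back-to-back, no overlap); Elena is clear from here.
Tariq starts after Rohan ends; Rohan is clear from here.
Mei starts after Tariq ends.
Every pair is clear; the schedule has no overlaps.

Yes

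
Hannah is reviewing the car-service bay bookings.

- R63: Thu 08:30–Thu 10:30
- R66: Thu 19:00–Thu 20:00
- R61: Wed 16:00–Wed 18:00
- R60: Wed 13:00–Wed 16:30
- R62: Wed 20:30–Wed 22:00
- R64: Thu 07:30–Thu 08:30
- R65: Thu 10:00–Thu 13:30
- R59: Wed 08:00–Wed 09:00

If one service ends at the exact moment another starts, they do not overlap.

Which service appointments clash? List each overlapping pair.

R60 & R61, R63 & R65

Sorted by start: R59, R60, R61, R62, R64, R63, R65, R66.
R60 starts after R59 ends, so R59 has no further overlaps.
R61 starts before R60 ends → R60 and R61 overlap.
R62 starts after R60 ends, so R60 has no further overlaps.
R62 starts after R61 ends, so R61 has no further overlaps.
R64 starts after R62 ends, so R62 has no further overlaps.
R63 starts exactly when R64 ends (back-to-back, no overlap), so R64 has no further overlaps.
R65 starts before R63 ends → R63 and R65 overlap.
R66 starts after R63 ends.
R66 starts after R65 ends.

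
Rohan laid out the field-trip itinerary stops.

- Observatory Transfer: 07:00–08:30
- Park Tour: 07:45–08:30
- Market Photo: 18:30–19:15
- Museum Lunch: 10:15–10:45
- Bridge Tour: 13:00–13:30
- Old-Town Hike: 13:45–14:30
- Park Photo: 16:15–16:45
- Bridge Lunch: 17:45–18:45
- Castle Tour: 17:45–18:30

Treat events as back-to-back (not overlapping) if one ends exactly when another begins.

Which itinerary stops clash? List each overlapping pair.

Two intervals overlap when each starts before the other ends.
Sorted by start: Observatory Transfer, Park Tour, Museum Lunch, Bridge Tour, Old-Town Hike, Park Photo, Bridge Lunch, Castle Tour, Market Photo.
Park Tour starts before Observatory Transfer ends → Observatory Transfer and Park Tour overlap.
Museum Lunch starts after Observatory Transfer ends — done with Observatory Transfer.
Museum Lunch starts after Park Tour ends — done with Park Tour.
Bridge Tour starts after Museum Lunch ends — done with Museum Lunch.
Old-Town Hike starts after Bridge Tour ends — done with Bridge Tour.
Park Photo starts after Old-Town Hike ends — done with Old-Town Hike.
Bridge Lunch starts after Park Photo ends — done with Park Photo.
Castle Tour starts before Bridge Lunch ends → Bridge Lunch and Castle Tour overlap.
Market Photo starts before Bridge Lunch ends → Bridge Lunch and Market Photo overlap.
Market Photo starts exactly when Castle Tour ends (back-to-back, no overlap).

Bridge Lunch & Castle Tour, Bridge Lunch & Market Photo, Observatory Transfer & Park Tour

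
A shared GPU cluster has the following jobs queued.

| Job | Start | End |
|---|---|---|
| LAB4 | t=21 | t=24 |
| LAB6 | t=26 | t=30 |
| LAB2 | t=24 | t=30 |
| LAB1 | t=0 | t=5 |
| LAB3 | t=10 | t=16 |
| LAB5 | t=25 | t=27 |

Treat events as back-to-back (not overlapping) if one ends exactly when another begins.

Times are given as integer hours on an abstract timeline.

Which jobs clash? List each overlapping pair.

LAB2 & LAB5, LAB2 & LAB6, LAB5 & LAB6

Check each pair: they overlap iff neither finishes before the other starts.
Sorted by start: LAB1, LAB3, LAB4, LAB2, LAB5, LAB6.
LAB3 starts after LAB1 ends, so LAB1 has no further overlaps.
LAB4 starts after LAB3 ends, so LAB3 has no further overlaps.
LAB2 starts exactly when LAB4 ends (back-to-back, no overlap), so LAB4 has no further overlaps.
LAB5 starts before LAB2 ends → LAB2 and LAB5 overlap.
LAB6 starts before LAB2 ends → LAB2 and LAB6 overlap.
LAB6 starts before LAB5 ends → LAB5 and LAB6 overlap.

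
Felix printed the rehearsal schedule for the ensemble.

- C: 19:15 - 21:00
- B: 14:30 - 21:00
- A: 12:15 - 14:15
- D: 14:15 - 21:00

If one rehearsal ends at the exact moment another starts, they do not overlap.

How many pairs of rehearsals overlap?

Sorted by start: A, D, B, C.
D starts exactly when A ends (back-to-back, no overlap), so nothing later overlaps A either.
B starts before D ends → D and B overlap.
C starts before D ends → D and C overlap.
C starts before B ends → B and C overlap.
Overlapping pairs: B & C, B & D, C & D — 3 in total.

3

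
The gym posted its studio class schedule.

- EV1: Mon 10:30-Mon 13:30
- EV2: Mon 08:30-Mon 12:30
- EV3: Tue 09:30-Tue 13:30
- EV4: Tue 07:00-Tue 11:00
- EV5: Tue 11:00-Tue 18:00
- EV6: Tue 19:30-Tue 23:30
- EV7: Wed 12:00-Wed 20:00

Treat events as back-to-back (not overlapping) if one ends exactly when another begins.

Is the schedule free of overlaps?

Sorted by start: EV2, EV1, EV4, EV3, EV5, EV6, EV7.
EV1 starts before EV2 ends → EV2 and EV1 overlap.
That's a conflict, so the schedule is not conflict-free.

No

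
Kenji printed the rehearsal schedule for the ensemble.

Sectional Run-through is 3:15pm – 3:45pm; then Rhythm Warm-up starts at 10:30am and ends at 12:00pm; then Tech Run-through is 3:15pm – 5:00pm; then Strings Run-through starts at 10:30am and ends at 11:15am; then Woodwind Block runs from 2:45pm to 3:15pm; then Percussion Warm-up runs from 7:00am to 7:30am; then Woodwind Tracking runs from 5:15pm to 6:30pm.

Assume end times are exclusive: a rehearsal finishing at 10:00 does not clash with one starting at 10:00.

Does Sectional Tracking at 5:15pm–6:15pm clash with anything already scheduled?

Yes — it overlaps Woodwind Tracking

Percussion Warm-up: ends 7:30am at or before Sectional Tracking starts 5:15pm → clear.
Strings Run-through: ends 11:15am at or before Sectional Tracking starts 5:15pm → clear.
Rhythm Warm-up: ends 12:00pm at or before Sectional Tracking starts 5:15pm → clear.
Woodwind Block: ends 3:15pm at or before Sectional Tracking starts 5:15pm → clear.
Tech Run-through: ends 5:00pm at or before Sectional Tracking starts 5:15pm → clear.
Sectional Run-through: ends 3:45pm at or before Sectional Tracking starts 5:15pm → clear.
Woodwind Tracking: starts 5:15pm before Sectional Tracking ends 6:15pm, and ends 6:30pm after Sectional Tracking starts 5:15pm → overlap.
Sectional Tracking overlaps Woodwind Tracking.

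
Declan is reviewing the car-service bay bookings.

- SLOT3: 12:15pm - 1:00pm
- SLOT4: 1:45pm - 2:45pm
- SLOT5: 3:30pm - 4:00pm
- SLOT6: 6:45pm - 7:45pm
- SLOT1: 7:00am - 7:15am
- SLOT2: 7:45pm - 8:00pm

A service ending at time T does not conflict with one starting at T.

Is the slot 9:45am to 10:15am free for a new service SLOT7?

SLOT1: ends 7:15am at or before SLOT7 starts 9:45am → clear.
SLOT3: starts 12:15pm at or after SLOT7 ends 10:15am → clear.
SLOT4: starts 1:45pm at or after SLOT7 ends 10:15am → clear.
SLOT5: starts 3:30pm at or after SLOT7 ends 10:15am → clear.
SLOT6: starts 6:45pm at or after SLOT7 ends 10:15am → clear.
SLOT2: starts 7:45pm at or after SLOT7 ends 10:15am → clear.

Yes — the slot is free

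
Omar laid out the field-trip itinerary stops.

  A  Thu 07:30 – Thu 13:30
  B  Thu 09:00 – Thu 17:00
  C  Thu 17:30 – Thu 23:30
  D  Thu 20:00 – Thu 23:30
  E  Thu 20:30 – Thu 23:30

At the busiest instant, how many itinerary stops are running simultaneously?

Sweep the timeline, counting +1 at each start and −1 at each end (ends before starts at a tie):
Thu 07:30 start A → 1
Thu 09:00 start B → 2
Thu 13:30 end A → 1
Thu 17:00 end B → 0
Thu 17:30 start C → 1
Thu 20:00 start D → 2
Thu 20:30 start E → 3
Thu 23:30 end C → 2
Thu 23:30 end D → 1
Thu 23:30 end E → 0
Peak is 3, at Thu 20:30 (C, D, E).

3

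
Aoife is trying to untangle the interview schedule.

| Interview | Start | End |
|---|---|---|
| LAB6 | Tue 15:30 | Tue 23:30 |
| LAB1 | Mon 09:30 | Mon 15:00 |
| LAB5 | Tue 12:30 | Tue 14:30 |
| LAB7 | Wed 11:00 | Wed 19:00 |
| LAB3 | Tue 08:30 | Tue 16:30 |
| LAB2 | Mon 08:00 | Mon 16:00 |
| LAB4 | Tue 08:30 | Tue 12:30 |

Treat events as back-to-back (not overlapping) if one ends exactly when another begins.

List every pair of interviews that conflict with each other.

LAB1 & LAB2, LAB3 & LAB4, LAB3 & LAB5, LAB3 & LAB6

Check each pair: they overlap iff neither finishes before the other starts.
Sorted by start: LAB2, LAB1, LAB3, LAB4, LAB5, LAB6, LAB7.
LAB1 starts before LAB2 ends → LAB2 and LAB1 overlap.
LAB3 starts after LAB2 ends — done with LAB2.
LAB3 starts after LAB1 ends — done with LAB1.
LAB4 starts before LAB3 ends → LAB3 and LAB4 overlap.
LAB5 starts before LAB3 ends → LAB3 and LAB5 overlap.
LAB6 starts before LAB3 ends → LAB3 and LAB6 overlap.
LAB7 starts after LAB3 ends.
LAB5 starts exactly when LAB4 ends (back-to-back, no overlap) — done with LAB4.
LAB6 starts after LAB5 ends — done with LAB5.
LAB7 starts after LAB6 ends.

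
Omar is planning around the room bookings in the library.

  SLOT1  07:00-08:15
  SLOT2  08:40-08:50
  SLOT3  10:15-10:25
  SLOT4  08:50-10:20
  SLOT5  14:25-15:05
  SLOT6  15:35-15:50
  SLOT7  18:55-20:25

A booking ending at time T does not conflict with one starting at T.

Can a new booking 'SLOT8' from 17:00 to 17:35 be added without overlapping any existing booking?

SLOT1: ends 08:15 at or before SLOT8 starts 17:00 → clear.
SLOT2: ends 08:50 at or before SLOT8 starts 17:00 → clear.
SLOT4: ends 10:20 at or before SLOT8 starts 17:00 → clear.
SLOT3: ends 10:25 at or before SLOT8 starts 17:00 → clear.
SLOT5: ends 15:05 at or before SLOT8 starts 17:00 → clear.
SLOT6: ends 15:50 at or before SLOT8 starts 17:00 → clear.
SLOT7: starts 18:55 at or after SLOT8 ends 17:35 → clear.

Yes — the slot is free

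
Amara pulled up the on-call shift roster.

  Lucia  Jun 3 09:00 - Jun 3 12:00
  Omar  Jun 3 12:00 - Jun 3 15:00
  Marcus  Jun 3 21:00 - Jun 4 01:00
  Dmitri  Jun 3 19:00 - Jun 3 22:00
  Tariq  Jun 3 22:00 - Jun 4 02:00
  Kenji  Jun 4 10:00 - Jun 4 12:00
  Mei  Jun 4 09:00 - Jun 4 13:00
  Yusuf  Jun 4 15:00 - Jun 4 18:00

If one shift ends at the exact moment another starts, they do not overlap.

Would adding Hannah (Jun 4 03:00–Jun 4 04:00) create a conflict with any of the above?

No — it doesn't clash with anything

Lucia: ends Jun 3 12:00 at or before Hannah starts Jun 4 03:00 → clear.
Omar: ends Jun 3 15:00 at or before Hannah starts Jun 4 03:00 → clear.
Dmitri: ends Jun 3 22:00 at or before Hannah starts Jun 4 03:00 → clear.
Marcus: ends Jun 4 01:00 at or before Hannah starts Jun 4 03:00 → clear.
Tariq: ends Jun 4 02:00 at or before Hannah starts Jun 4 03:00 → clear.
Mei: starts Jun 4 09:00 at or after Hannah ends Jun 4 04:00 → clear.
Kenji: starts Jun 4 10:00 at or after Hannah ends Jun 4 04:00 → clear.
Yusuf: starts Jun 4 15:00 at or after Hannah ends Jun 4 04:00 → clear.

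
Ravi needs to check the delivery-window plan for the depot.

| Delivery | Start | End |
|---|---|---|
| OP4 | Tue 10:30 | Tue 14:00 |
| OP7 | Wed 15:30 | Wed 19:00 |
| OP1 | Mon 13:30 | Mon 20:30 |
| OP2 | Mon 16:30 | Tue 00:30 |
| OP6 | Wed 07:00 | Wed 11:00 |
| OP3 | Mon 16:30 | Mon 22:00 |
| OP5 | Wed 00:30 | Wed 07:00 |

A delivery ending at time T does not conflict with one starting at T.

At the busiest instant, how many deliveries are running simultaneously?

3

Sweep the timeline, counting +1 at each start and −1 at each end (ends before starts at a tie):
Mon 13:30 start OP1 → 1
Mon 16:30 start OP2 → 2
Mon 16:30 start OP3 → 3
Mon 20:30 end OP1 → 2
Mon 22:00 end OP3 → 1
Tue 00:30 end OP2 → 0
Tue 10:30 start OP4 → 1
Tue 14:00 end OP4 → 0
Wed 00:30 start OP5 → 1
Wed 07:00 end OP5 → 0
Wed 07:00 start OP6 → 1
Wed 11:00 end OP6 → 0
Wed 15:30 start OP7 → 1
Wed 19:00 end OP7 → 0
Peak is 3, at Mon 16:30 (OP1, OP2, OP3).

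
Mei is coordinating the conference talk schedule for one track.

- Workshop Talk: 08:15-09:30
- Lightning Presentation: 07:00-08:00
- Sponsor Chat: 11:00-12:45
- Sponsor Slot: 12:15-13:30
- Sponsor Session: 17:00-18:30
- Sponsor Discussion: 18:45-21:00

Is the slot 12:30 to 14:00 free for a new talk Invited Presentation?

No — it overlaps Sponsor Chat, Sponsor Slot

Lightning Presentation: ends 08:00 at or before Invited Presentation starts 12:30 → clear.
Workshop Talk: ends 09:30 at or before Invited Presentation starts 12:30 → clear.
Sponsor Chat: starts 11:00 before Invited Presentation ends 14:00, and ends 12:45 after Invited Presentation starts 12:30 → overlap.
Sponsor Slot: starts 12:15 before Invited Presentation ends 14:00, and ends 13:30 after Invited Presentation starts 12:30 → overlap.
Sponsor Session: starts 17:00 at or after Invited Presentation ends 14:00 → clear.
Sponsor Discussion: starts 18:45 at or after Invited Presentation ends 14:00 → clear.
Invited Presentation overlaps Sponsor Chat, Sponsor Slot.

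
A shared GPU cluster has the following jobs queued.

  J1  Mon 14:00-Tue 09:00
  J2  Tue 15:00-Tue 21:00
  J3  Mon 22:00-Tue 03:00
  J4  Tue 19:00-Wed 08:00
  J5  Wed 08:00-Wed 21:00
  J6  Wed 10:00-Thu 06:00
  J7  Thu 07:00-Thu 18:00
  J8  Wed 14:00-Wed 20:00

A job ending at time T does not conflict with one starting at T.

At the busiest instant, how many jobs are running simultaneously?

Sort all start/end points and keep a running count:
Mon 14:00 start J1 → 1
Mon 22:00 start J3 → 2
Tue 03:00 end J3 → 1
Tue 09:00 end J1 → 0
Tue 15:00 start J2 → 1
Tue 19:00 start J4 → 2
Tue 21:00 end J2 → 1
Wed 08:00 end J4 → 0
Wed 08:00 start J5 → 1
Wed 10:00 start J6 → 2
Wed 14:00 start J8 → 3
Wed 20:00 end J8 → 2
Wed 21:00 end J5 → 1
Thu 06:00 end J6 → 0
Thu 07:00 start J7 → 1
Thu 18:00 end J7 → 0
Peak is 3, at Wed 14:00 (J5, J6, J8).

3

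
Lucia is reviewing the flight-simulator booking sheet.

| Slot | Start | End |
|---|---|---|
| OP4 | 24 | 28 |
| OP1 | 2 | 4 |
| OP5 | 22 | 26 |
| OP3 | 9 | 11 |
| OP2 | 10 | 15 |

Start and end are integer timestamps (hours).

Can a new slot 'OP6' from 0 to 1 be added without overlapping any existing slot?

OP1: starts 2 at or after OP6 ends 1 → clear.
OP3: starts 9 at or after OP6 ends 1 → clear.
OP2: starts 10 at or after OP6 ends 1 → clear.
OP5: starts 22 at or after OP6 ends 1 → clear.
OP4: starts 24 at or after OP6 ends 1 → clear.

Yes — the slot is free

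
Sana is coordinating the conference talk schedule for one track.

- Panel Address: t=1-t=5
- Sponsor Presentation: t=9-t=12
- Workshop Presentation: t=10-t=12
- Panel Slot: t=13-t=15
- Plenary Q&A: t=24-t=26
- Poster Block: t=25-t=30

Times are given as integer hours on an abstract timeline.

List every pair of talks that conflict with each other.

Plenary Q&A & Poster Block, Sponsor Presentation & Workshop Presentation

Sorted by start: Panel Address, Sponsor Presentation, Workshop Presentation, Panel Slot, Plenary Q&A, Poster Block.
Sponsor Presentation starts after Panel Address ends; Panel Address is clear from here.
Workshop Presentation starts before Sponsor Presentation ends → Sponsor Presentation and Workshop Presentation overlap.
Panel Slot starts after Sponsor Presentation ends; Sponsor Presentation is clear from here.
Panel Slot starts after Workshop Presentation ends; Workshop Presentation is clear from here.
Plenary Q&A starts after Panel Slot ends; Panel Slot is clear from here.
Poster Block starts before Plenary Q&A ends → Plenary Q&A and Poster Block overlap.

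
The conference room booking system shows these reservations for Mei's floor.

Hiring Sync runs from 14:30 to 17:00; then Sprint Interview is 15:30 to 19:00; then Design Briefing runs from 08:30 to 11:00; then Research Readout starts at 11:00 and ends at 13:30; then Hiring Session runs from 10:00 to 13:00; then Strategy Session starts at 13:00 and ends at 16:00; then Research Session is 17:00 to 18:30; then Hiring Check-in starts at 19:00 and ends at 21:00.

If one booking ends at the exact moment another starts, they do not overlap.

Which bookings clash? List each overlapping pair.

Design Briefing & Hiring Session, Hiring Session & Research Readout, Hiring Sync & Sprint Interview, Hiring Sync & Strategy Session, Research Readout & Strategy Session, Research Session & Sprint Interview, Sprint Interview & Strategy Session

Sorted by start: Design Briefing, Hiring Session, Research Readout, Strategy Session, Hiring Sync, Sprint Interview, Research Session, Hiring Check-in.
Hiring Session starts before Design Briefing ends → Design Briefing and Hiring Session overlap.
Research Readout starts exactly when Design Briefing ends (back-to-back, no overlap), so Design Briefing has no further overlaps.
Research Readout starts before Hiring Session ends → Hiring Session and Research Readout overlap.
Strategy Session starts exactly when Hiring Session ends (back-to-back, no overlap), so Hiring Session has no further overlaps.
Strategy Session starts before Research Readout ends → Research Readout and Strategy Session overlap.
Hiring Sync starts after Research Readout ends, so Research Readout has no further overlaps.
Hiring Sync starts before Strategy Session ends → Strategy Session and Hiring Sync overlap.
Sprint Interview starts before Strategy Session ends → Strategy Session and Sprint Interview overlap.
Research Session starts after Strategy Session ends, so Strategy Session has no further overlaps.
Sprint Interview starts before Hiring Sync ends → Hiring Sync and Sprint Interview overlap.
Research Session starts exactly when Hiring Sync ends (back-to-back, no overlap), so Hiring Sync has no further overlaps.
Research Session starts before Sprint Interview ends → Sprint Interview and Research Session overlap.
Hiring Check-in starts exactly when Sprint Interview ends (back-to-back, no overlap).
Hiring Check-in starts after Research Session ends.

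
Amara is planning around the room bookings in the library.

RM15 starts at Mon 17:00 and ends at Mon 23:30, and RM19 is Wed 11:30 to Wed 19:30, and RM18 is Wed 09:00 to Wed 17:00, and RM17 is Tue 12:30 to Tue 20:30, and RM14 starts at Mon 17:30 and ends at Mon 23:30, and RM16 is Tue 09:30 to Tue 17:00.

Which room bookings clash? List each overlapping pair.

Sorted by start: RM15, RM14, RM16, RM17, RM18, RM19.
RM14 starts before RM15 ends → RM15 and RM14 overlap.
RM16 starts after RM15 ends, so nothing later overlaps RM15 either.
RM16 starts after RM14 ends, so nothing later overlaps RM14 either.
RM17 starts before RM16 ends → RM16 and RM17 overlap.
RM18 starts after RM16 ends, so nothing later overlaps RM16 either.
RM18 starts after RM17 ends, so nothing later overlaps RM17 either.
RM19 starts before RM18 ends → RM18 and RM19 overlap.

RM14 & RM15, RM16 & RM17, RM18 & RM19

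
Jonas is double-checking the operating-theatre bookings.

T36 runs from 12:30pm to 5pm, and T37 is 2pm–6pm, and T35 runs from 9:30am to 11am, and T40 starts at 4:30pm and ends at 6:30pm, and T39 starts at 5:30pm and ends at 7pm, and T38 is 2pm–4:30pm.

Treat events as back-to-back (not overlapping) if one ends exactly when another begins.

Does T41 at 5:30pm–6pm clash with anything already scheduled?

T35: ends 11am at or before T41 starts 5:30pm → clear.
T36: ends 5pm at or before T41 starts 5:30pm → clear.
T37: starts 2pm before T41 ends 6pm, and ends 6pm after T41 starts 5:30pm → overlap.
T38: ends 4:30pm at or before T41 starts 5:30pm → clear.
T40: starts 4:30pm before T41 ends 6pm, and ends 6:30pm after T41 starts 5:30pm → overlap.
T39: starts 5:30pm before T41 ends 6pm, and ends 7pm after T41 starts 5:30pm → overlap.
T41 overlaps T37, T39, T40.

Yes — it overlaps T37, T39, T40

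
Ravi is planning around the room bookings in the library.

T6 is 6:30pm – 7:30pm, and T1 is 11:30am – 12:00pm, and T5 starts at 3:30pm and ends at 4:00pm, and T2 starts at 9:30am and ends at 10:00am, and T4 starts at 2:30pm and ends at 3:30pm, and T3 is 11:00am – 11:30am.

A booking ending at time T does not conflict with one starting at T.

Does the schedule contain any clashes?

No

Check each pair: they overlap iff neither finishes before the other starts.
Sorted by start: T2, T3, T1, T4, T5, T6.
T3 starts after T2 ends; T2 is clear from here.
T1 starts exactly when T3 ends (back-to-back, no overlap); T3 is clear from here.
T4 starts after T1 ends; T1 is clear from here.
T5 starts exactly when T4 ends (back-to-back, no overlap); T4 is clear from here.
T6 starts after T5 ends.
Every pair is clear; the schedule has no overlaps.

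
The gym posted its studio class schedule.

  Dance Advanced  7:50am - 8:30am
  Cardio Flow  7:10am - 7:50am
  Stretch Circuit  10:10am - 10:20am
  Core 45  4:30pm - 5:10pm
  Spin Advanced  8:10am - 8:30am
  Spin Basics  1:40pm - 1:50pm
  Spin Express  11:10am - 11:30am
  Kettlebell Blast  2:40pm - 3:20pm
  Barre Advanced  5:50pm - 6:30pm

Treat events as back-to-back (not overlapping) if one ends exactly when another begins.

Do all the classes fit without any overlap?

No

Sorted by start: Cardio Flow, Dance Advanced, Spin Advanced, Stretch Circuit, Spin Express, Spin Basics, Kettlebell Blast, Core 45, Barre Advanced.
Dance Advanced starts exactly when Cardio Flow ends (back-to-back, no overlap), so nothing later overlaps Cardio Flow either.
Spin Advanced starts before Dance Advanced ends → Dance Advanced and Spin Advanced overlap.
That's a conflict, so the schedule is not conflict-free.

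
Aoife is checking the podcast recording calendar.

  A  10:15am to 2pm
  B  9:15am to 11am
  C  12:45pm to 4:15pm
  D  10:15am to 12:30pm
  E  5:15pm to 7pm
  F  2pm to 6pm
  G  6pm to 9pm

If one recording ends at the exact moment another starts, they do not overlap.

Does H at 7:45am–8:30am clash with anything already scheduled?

B: starts 9:15am at or after H ends 8:30am → clear.
A: starts 10:15am at or after H ends 8:30am → clear.
D: starts 10:15am at or after H ends 8:30am → clear.
C: starts 12:45pm at or after H ends 8:30am → clear.
F: starts 2pm at or after H ends 8:30am → clear.
E: starts 5:15pm at or after H ends 8:30am → clear.
G: starts 6pm at or after H ends 8:30am → clear.

No — it doesn't clash with anything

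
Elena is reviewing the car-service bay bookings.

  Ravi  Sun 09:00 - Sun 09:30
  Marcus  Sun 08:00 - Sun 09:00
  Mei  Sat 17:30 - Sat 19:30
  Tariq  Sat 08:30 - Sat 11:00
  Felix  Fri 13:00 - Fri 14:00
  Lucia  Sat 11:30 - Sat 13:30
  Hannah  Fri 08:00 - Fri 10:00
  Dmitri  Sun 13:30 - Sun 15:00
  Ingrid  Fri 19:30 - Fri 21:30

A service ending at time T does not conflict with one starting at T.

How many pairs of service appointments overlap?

0

Two intervals overlap when each starts before the other ends.
Sorted by start: Hannah, Felix, Ingrid, Tariq, Lucia, Mei, Marcus, Ravi, Dmitri.
Felix starts after Hannah ends, so Hannah has no further overlaps.
Ingrid starts after Felix ends, so Felix has no further overlaps.
Tariq starts after Ingrid ends, so Ingrid has no further overlaps.
Lucia starts after Tariq ends, so Tariq has no further overlaps.
Mei starts after Lucia ends, so Lucia has no further overlaps.
Marcus starts after Mei ends, so Mei has no further overlaps.
Ravi starts exactly when Marcus ends (back-to-back, no overlap), so Marcus has no further overlaps.
Dmitri starts after Ravi ends.
No pair overlaps.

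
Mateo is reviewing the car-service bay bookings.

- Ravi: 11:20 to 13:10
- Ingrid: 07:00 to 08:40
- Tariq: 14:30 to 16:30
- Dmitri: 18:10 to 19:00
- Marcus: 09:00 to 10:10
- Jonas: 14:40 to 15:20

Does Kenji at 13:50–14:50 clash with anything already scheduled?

Ingrid: ends 08:40 at or before Kenji starts 13:50 → clear.
Marcus: ends 10:10 at or before Kenji starts 13:50 → clear.
Ravi: ends 13:10 at or before Kenji starts 13:50 → clear.
Tariq: starts 14:30 before Kenji ends 14:50, and ends 16:30 after Kenji starts 13:50 → overlap.
Jonas: starts 14:40 before Kenji ends 14:50, and ends 15:20 after Kenji starts 13:50 → overlap.
Dmitri: starts 18:10 at or after Kenji ends 14:50 → clear.
Kenji overlaps Tariq, Jonas.

Yes — it overlaps Jonas, Tariq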